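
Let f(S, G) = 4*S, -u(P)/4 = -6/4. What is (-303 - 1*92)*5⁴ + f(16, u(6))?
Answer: -246811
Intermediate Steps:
u(P) = 6 (u(P) = -(-24)/4 = -4*(-3/2) = 6)
(-303 - 1*92)*5⁴ + f(16, u(6)) = (-303 - 1*92)*5⁴ + 4*16 = (-303 - 92)*625 + 64 = -395*625 + 64 = -246875 + 64 = -246811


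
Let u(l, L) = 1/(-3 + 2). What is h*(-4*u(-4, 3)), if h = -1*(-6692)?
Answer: 26768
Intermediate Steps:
h = 6692
u(l, L) = -1 (u(l, L) = 1/(-1) = -1)
h*(-4*u(-4, 3)) = 6692*(-4*(-1)) = 6692*4 = 26768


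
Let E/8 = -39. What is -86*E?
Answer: 26832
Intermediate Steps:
E = -312 (E = 8*(-39) = -312)
-86*E = -86*(-312) = 26832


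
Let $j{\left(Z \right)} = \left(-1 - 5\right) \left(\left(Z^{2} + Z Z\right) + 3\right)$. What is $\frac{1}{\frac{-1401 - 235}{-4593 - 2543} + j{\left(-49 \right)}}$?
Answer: $- \frac{1784}{51432311} \approx -3.4686 \cdot 10^{-5}$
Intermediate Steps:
$j{\left(Z \right)} = -18 - 12 Z^{2}$ ($j{\left(Z \right)} = - 6 \left(\left(Z^{2} + Z^{2}\right) + 3\right) = - 6 \left(2 Z^{2} + 3\right) = - 6 \left(3 + 2 Z^{2}\right) = -18 - 12 Z^{2}$)
$\frac{1}{\frac{-1401 - 235}{-4593 - 2543} + j{\left(-49 \right)}} = \frac{1}{\frac{-1401 - 235}{-4593 - 2543} - \left(18 + 12 \left(-49\right)^{2}\right)} = \frac{1}{- \frac{1636}{-7136} - 28830} = \frac{1}{\left(-1636\right) \left(- \frac{1}{7136}\right) - 28830} = \frac{1}{\frac{409}{1784} - 28830} = \frac{1}{- \frac{51432311}{1784}} = - \frac{1784}{51432311}$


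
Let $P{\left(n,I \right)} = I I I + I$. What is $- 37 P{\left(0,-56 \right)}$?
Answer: $6499864$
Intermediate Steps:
$P{\left(n,I \right)} = I + I^{3}$ ($P{\left(n,I \right)} = I^{2} I + I = I^{3} + I = I + I^{3}$)
$- 37 P{\left(0,-56 \right)} = - 37 \left(-56 + \left(-56\right)^{3}\right) = - 37 \left(-56 - 175616\right) = \left(-37\right) \left(-175672\right) = 6499864$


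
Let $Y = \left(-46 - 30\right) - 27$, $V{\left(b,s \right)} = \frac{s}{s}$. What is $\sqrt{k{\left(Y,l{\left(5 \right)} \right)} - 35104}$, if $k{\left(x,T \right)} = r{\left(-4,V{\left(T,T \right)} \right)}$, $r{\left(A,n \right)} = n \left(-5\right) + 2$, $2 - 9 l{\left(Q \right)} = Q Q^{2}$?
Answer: $i \sqrt{35107} \approx 187.37 i$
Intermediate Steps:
$V{\left(b,s \right)} = 1$
$Y = -103$ ($Y = -76 - 27 = -103$)
$l{\left(Q \right)} = \frac{2}{9} - \frac{Q^{3}}{9}$ ($l{\left(Q \right)} = \frac{2}{9} - \frac{Q Q^{2}}{9} = \frac{2}{9} - \frac{Q^{3}}{9}$)
$r{\left(A,n \right)} = 2 - 5 n$ ($r{\left(A,n \right)} = - 5 n + 2 = 2 - 5 n$)
$k{\left(x,T \right)} = -3$ ($k{\left(x,T \right)} = 2 - 5 = -3$)
$\sqrt{k{\left(Y,l{\left(5 \right)} \right)} - 35104} = \sqrt{-3 - 35104} = \sqrt{-35107} = i \sqrt{35107}$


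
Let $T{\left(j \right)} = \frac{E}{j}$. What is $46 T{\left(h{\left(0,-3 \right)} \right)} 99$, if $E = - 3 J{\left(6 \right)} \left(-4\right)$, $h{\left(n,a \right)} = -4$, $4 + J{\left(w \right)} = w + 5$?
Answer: $-95634$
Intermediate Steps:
$J{\left(w \right)} = 1 + w$ ($J{\left(w \right)} = -4 + \left(w + 5\right) = -4 + \left(5 + w\right) = 1 + w$)
$E = 84$ ($E = - 3 \left(1 + 6\right) \left(-4\right) = \left(-3\right) 7 \left(-4\right) = \left(-21\right) \left(-4\right) = 84$)
$T{\left(j \right)} = \frac{84}{j}$
$46 T{\left(h{\left(0,-3 \right)} \right)} 99 = 46 \frac{84}{-4} \cdot 99 = 46 \cdot 84 \left(- \frac{1}{4}\right) 99 = 46 \left(-21\right) 99 = \left(-966\right) 99 = -95634$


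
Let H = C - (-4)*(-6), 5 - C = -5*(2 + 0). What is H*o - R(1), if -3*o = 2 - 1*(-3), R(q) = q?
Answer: 14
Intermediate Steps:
C = 15 (C = 5 - (-5)*(2 + 0) = 5 - (-5)*2 = 5 - 1*(-10) = 5 + 10 = 15)
o = -5/3 (o = -(2 - 1*(-3))/3 = -(2 + 3)/3 = -1/3*5 = -5/3 ≈ -1.6667)
H = -9 (H = 15 - (-4)*(-6) = 15 - 1*24 = 15 - 24 = -9)
H*o - R(1) = -9*(-5/3) - 1*1 = 15 - 1 = 14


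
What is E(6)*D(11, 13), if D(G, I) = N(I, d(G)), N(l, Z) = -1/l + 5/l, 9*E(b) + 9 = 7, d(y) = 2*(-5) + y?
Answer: -8/117 ≈ -0.068376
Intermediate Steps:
d(y) = -10 + y
E(b) = -2/9 (E(b) = -1 + (1/9)*7 = -1 + 7/9 = -2/9)
N(l, Z) = 4/l
D(G, I) = 4/I
E(6)*D(11, 13) = -8/(9*13) = -2/9*4/13 = -8/117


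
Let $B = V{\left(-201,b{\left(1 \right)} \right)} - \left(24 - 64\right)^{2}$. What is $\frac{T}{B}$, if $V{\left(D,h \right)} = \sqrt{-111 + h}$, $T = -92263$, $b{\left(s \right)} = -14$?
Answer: $\frac{5904832}{102405} + \frac{92263 i \sqrt{5}}{512025} \approx 57.662 + 0.40292 i$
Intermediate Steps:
$B = -1600 + 5 i \sqrt{5}$ ($B = \sqrt{-111 - 14} - \left(24 - 64\right)^{2} = \sqrt{-125} - \left(-40\right)^{2} = 5 i \sqrt{5} - 1600 = -1600 + 5 i \sqrt{5} \approx -1600.0 + 11.18 i$)
$\frac{T}{B} = - \frac{92263}{-1600 + 5 i \sqrt{5}}$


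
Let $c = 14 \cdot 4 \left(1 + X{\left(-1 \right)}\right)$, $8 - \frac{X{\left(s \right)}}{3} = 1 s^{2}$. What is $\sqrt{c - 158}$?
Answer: $\sqrt{1074} \approx 32.772$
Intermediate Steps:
$X{\left(s \right)} = 24 - 3 s^{2}$ ($X{\left(s \right)} = 24 - 3 \cdot 1 s^{2} = 24 - 3 s^{2}$)
$c = 1232$ ($c = 14 \cdot 4 \left(1 + \left(24 - 3 \left(-1\right)^{2}\right)\right) = 14 \cdot 4 \left(1 + \left(24 - 3\right)\right) = 14 \cdot 4 \left(1 + 21\right) = 14 \cdot 4 \cdot 22 = 14 \cdot 88 = 1232$)
$\sqrt{c - 158} = \sqrt{1232 - 158} = \sqrt{1074}$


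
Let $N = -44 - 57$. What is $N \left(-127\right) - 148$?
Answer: $12679$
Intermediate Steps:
$N = -101$ ($N = -44 - 57 = -101$)
$N \left(-127\right) - 148 = \left(-101\right) \left(-127\right) - 148 = 12827 - 148 = 12679$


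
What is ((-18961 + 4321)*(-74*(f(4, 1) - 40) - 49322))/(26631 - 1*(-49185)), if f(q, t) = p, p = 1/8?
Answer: 56572925/6318 ≈ 8954.3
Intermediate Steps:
p = ⅛ ≈ 0.12500
f(q, t) = ⅛
((-18961 + 4321)*(-74*(f(4, 1) - 40) - 49322))/(26631 - 1*(-49185)) = ((-18961 + 4321)*(-74*(⅛ - 40) - 49322))/(26631 - 1*(-49185)) = (-14640*(-74*(-319/8) - 49322))/(26631 + 49185) = -14640*(11803/4 - 49322)/75816 = -14640*(-185485/4)*(1/75816) = 678875100*(1/75816) = 56572925/6318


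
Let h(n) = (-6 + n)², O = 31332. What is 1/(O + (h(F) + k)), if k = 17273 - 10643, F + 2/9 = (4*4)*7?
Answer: 81/3981226 ≈ 2.0345e-5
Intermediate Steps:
F = 1006/9 (F = -2/9 + (4*4)*7 = -2/9 + 16*7 = -2/9 + 112 = 1006/9 ≈ 111.78)
k = 6630
1/(O + (h(F) + k)) = 1/(31332 + ((-6 + 1006/9)² + 6630)) = 1/(31332 + ((952/9)² + 6630)) = 1/(31332 + (906304/81 + 6630)) = 1/(31332 + 1443334/81) = 1/(3981226/81) = 81/3981226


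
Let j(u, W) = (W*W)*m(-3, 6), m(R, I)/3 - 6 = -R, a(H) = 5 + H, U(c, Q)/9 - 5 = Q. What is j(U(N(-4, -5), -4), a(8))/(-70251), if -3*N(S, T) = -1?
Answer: -1521/23417 ≈ -0.064953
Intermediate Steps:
N(S, T) = ⅓ (N(S, T) = -⅓*(-1) = ⅓)
U(c, Q) = 45 + 9*Q
m(R, I) = 18 - 3*R (m(R, I) = 18 + 3*(-R) = 18 - 3*R)
j(u, W) = 27*W² (j(u, W) = (W*W)*(18 - 3*(-3)) = W²*(18 + 9) = W²*27 = 27*W²)
j(U(N(-4, -5), -4), a(8))/(-70251) = (27*(5 + 8)²)/(-70251) = (27*13²)*(-1/70251) = (27*169)*(-1/70251) = 4563*(-1/70251) = -1521/23417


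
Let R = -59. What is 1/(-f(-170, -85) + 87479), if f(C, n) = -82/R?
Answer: 59/5161179 ≈ 1.1431e-5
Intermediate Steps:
f(C, n) = 82/59 (f(C, n) = -82/(-59) = -82*(-1/59) = 82/59)
1/(-f(-170, -85) + 87479) = 1/(-1*82/59 + 87479) = 1/(-82/59 + 87479) = 1/(5161179/59) = 59/5161179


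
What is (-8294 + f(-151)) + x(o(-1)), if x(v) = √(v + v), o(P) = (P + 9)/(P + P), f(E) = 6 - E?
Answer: -8137 + 2*I*√2 ≈ -8137.0 + 2.8284*I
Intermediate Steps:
o(P) = (9 + P)/(2*P) (o(P) = (9 + P)/((2*P)) = (9 + P)*(1/(2*P)) = (9 + P)/(2*P))
x(v) = √2*√v (x(v) = √(2*v) = √2*√v)
(-8294 + f(-151)) + x(o(-1)) = (-8294 + (6 - 1*(-151))) + √2*√((½)*(9 - 1)/(-1)) = (-8294 + (6 + 151)) + √2*√((½)*(-1)*8) = (-8294 + 157) + √2*√(-4) = -8137 + √2*(2*I) = -8137 + 2*I*√2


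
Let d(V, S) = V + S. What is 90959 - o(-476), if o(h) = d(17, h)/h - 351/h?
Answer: 21647837/238 ≈ 90957.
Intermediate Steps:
d(V, S) = S + V
o(h) = -351/h + (17 + h)/h (o(h) = (h + 17)/h - 351/h = (17 + h)/h - 351/h = -351/h + (17 + h)/h)
90959 - o(-476) = 90959 - (-334 - 476)/(-476) = 90959 - (-1)*(-810)/476 = 90959 - 1*405/238 = 90959 - 405/238 = 21647837/238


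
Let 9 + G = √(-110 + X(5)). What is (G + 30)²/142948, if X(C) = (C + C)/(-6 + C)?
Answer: 321/142948 + 21*I*√30/35737 ≈ 0.0022456 + 0.0032186*I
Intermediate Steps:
X(C) = 2*C/(-6 + C) (X(C) = (2*C)/(-6 + C) = 2*C/(-6 + C))
G = -9 + 2*I*√30 (G = -9 + √(-110 + 2*5/(-6 + 5)) = -9 + √(-110 + 2*5/(-1)) = -9 + √(-110 + 2*5*(-1)) = -9 + √(-110 - 10) = -9 + √(-120) = -9 + 2*I*√30 ≈ -9.0 + 10.954*I)
(G + 30)²/142948 = ((-9 + 2*I*√30) + 30)²/142948 = (21 + 2*I*√30)²*(1/142948) = (21 + 2*I*√30)²/142948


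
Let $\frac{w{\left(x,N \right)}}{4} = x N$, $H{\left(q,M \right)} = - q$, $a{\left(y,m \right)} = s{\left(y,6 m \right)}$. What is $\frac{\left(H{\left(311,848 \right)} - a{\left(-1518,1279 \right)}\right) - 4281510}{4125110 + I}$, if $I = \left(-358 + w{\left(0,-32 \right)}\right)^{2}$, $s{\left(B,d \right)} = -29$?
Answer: $- \frac{713632}{708879} \approx -1.0067$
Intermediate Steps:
$a{\left(y,m \right)} = -29$
$w{\left(x,N \right)} = 4 N x$ ($w{\left(x,N \right)} = 4 x N = 4 N x$)
$I = 128164$ ($I = \left(-358 + 4 \left(-32\right) 0\right)^{2} = \left(-358 + 0\right)^{2} = \left(-358\right)^{2} = 128164$)
$\frac{\left(H{\left(311,848 \right)} - a{\left(-1518,1279 \right)}\right) - 4281510}{4125110 + I} = \frac{\left(\left(-1\right) 311 - -29\right) - 4281510}{4125110 + 128164} = \frac{\left(-311 + 29\right) - 4281510}{4253274} = \left(-282 - 4281510\right) \frac{1}{4253274} = \left(-4281792\right) \frac{1}{4253274} = - \frac{713632}{708879}$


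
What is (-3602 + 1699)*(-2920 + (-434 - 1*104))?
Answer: 6580574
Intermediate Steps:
(-3602 + 1699)*(-2920 + (-434 - 1*104)) = -1903*(-2920 + (-434 - 104)) = -1903*(-2920 - 538) = -1903*(-3458) = 6580574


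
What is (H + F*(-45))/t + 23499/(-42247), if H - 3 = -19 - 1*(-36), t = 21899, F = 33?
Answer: -576496456/925167053 ≈ -0.62313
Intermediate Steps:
H = 20 (H = 3 + (-19 - 1*(-36)) = 3 + (-19 + 36) = 3 + 17 = 20)
(H + F*(-45))/t + 23499/(-42247) = (20 + 33*(-45))/21899 + 23499/(-42247) = (20 - 1485)*(1/21899) + 23499*(-1/42247) = -1465*1/21899 - 23499/42247 = -1465/21899 - 23499/42247 = -576496456/925167053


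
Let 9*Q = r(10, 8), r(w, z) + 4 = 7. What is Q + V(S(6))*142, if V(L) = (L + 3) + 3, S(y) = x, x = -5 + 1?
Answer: 853/3 ≈ 284.33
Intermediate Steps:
x = -4
r(w, z) = 3 (r(w, z) = -4 + 7 = 3)
S(y) = -4
V(L) = 6 + L (V(L) = (3 + L) + 3 = 6 + L)
Q = 1/3 (Q = (1/9)*3 = 1/3 ≈ 0.33333)
Q + V(S(6))*142 = 1/3 + (6 - 4)*142 = 1/3 + 2*142 = 1/3 + 284 = 853/3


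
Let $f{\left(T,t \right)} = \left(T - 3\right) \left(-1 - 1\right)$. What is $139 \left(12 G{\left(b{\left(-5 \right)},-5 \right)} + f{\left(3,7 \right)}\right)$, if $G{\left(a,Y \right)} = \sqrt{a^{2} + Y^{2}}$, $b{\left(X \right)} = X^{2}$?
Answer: $8340 \sqrt{26} \approx 42526.0$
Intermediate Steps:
$f{\left(T,t \right)} = 6 - 2 T$ ($f{\left(T,t \right)} = \left(-3 + T\right) \left(-2\right) = 6 - 2 T$)
$G{\left(a,Y \right)} = \sqrt{Y^{2} + a^{2}}$
$139 \left(12 G{\left(b{\left(-5 \right)},-5 \right)} + f{\left(3,7 \right)}\right) = 139 \left(12 \sqrt{\left(-5\right)^{2} + \left(\left(-5\right)^{2}\right)^{2}} + \left(6 - 6\right)\right) = 139 \left(12 \sqrt{25 + 25^{2}} + \left(6 - 6\right)\right) = 139 \left(12 \sqrt{25 + 625} + 0\right) = 139 \left(12 \sqrt{650} + 0\right) = 139 \left(12 \cdot 5 \sqrt{26} + 0\right) = 139 \left(60 \sqrt{26} + 0\right) = 139 \cdot 60 \sqrt{26} = 8340 \sqrt{26}$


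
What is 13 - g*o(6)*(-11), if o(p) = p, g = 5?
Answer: 343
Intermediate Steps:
13 - g*o(6)*(-11) = 13 - 5*6*(-11) = 13 - 1*30*(-11) = 13 - 30*(-11) = 13 + 330 = 343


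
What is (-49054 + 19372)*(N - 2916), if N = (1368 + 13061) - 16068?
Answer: 135201510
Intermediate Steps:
N = -1639 (N = 14429 - 16068 = -1639)
(-49054 + 19372)*(N - 2916) = (-49054 + 19372)*(-1639 - 2916) = -29682*(-4555) = 135201510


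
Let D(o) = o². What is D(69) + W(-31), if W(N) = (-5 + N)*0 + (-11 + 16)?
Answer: 4766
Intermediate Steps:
W(N) = 5 (W(N) = 0 + 5 = 5)
D(69) + W(-31) = 69² + 5 = 4761 + 5 = 4766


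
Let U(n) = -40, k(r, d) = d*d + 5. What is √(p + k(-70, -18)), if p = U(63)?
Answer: 17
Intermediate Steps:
k(r, d) = 5 + d² (k(r, d) = d² + 5 = 5 + d²)
p = -40
√(p + k(-70, -18)) = √(-40 + (5 + (-18)²)) = √(-40 + (5 + 324)) = √(-40 + 329) = √289 = 17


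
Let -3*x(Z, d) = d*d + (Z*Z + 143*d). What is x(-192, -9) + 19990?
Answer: 8104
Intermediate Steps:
x(Z, d) = -143*d/3 - Z²/3 - d²/3 (x(Z, d) = -(d*d + (Z*Z + 143*d))/3 = -(d² + (Z² + 143*d))/3 = -(Z² + d² + 143*d)/3 = -143*d/3 - Z²/3 - d²/3)
x(-192, -9) + 19990 = (-143/3*(-9) - ⅓*(-192)² - ⅓*(-9)²) + 19990 = (429 - ⅓*36864 - ⅓*81) + 19990 = (429 - 12288 - 27) + 19990 = -11886 + 19990 = 8104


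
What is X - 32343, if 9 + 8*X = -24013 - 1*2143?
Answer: -284909/8 ≈ -35614.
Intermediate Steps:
X = -26165/8 (X = -9/8 + (-24013 - 1*2143)/8 = -9/8 + (-24013 - 2143)/8 = -9/8 + (⅛)*(-26156) = -9/8 - 6539/2 = -26165/8 ≈ -3270.6)
X - 32343 = -26165/8 - 32343 = -284909/8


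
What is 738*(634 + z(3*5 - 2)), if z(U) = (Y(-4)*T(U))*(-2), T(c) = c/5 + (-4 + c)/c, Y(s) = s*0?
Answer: 467892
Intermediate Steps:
Y(s) = 0
T(c) = c/5 + (-4 + c)/c (T(c) = c*(1/5) + (-4 + c)/c = c/5 + (-4 + c)/c)
z(U) = 0 (z(U) = (0*(1 - 4/U + U/5))*(-2) = 0*(-2) = 0)
738*(634 + z(3*5 - 2)) = 738*(634 + 0) = 738*634 = 467892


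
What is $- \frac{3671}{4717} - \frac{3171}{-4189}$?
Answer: $- \frac{420212}{19759513} \approx -0.021266$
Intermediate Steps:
$- \frac{3671}{4717} - \frac{3171}{-4189} = \left(-3671\right) \frac{1}{4717} - - \frac{3171}{4189} = - \frac{3671}{4717} + \frac{3171}{4189} = - \frac{420212}{19759513}$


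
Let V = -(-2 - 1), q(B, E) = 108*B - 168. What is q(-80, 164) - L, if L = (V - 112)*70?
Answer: -1178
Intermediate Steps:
q(B, E) = -168 + 108*B
V = 3 (V = -1*(-3) = 3)
L = -7630 (L = (3 - 112)*70 = -109*70 = -7630)
q(-80, 164) - L = (-168 + 108*(-80)) - 1*(-7630) = (-168 - 8640) + 7630 = -8808 + 7630 = -1178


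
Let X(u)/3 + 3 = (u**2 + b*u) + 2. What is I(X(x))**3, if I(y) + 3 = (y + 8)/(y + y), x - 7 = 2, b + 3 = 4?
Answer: -2336752783/152273304 ≈ -15.346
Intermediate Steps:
b = 1 (b = -3 + 4 = 1)
x = 9 (x = 7 + 2 = 9)
X(u) = -3 + 3*u + 3*u**2 (X(u) = -9 + 3*((u**2 + 1*u) + 2) = -9 + 3*((u**2 + u) + 2) = -9 + 3*((u + u**2) + 2) = -9 + 3*(2 + u + u**2) = -9 + (6 + 3*u + 3*u**2) = -3 + 3*u + 3*u**2)
I(y) = -3 + (8 + y)/(2*y) (I(y) = -3 + (y + 8)/(y + y) = -3 + (8 + y)/((2*y)) = -3 + (8 + y)*(1/(2*y)) = -3 + (8 + y)/(2*y))
I(X(x))**3 = (-5/2 + 4/(-3 + 3*9 + 3*9**2))**3 = (-5/2 + 4/(-3 + 27 + 3*81))**3 = (-5/2 + 4/(-3 + 27 + 243))**3 = (-5/2 + 4/267)**3 = (-1327/534)**3 = -2336752783/152273304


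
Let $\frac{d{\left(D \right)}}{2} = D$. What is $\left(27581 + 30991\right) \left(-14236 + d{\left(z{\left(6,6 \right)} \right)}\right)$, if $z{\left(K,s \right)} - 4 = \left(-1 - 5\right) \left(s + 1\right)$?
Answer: $-838282464$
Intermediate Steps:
$z{\left(K,s \right)} = -2 - 6 s$ ($z{\left(K,s \right)} = 4 + \left(-1 - 5\right) \left(s + 1\right) = 4 - 6 \left(1 + s\right) = 4 - \left(6 + 6 s\right) = -2 - 6 s$)
$d{\left(D \right)} = 2 D$
$\left(27581 + 30991\right) \left(-14236 + d{\left(z{\left(6,6 \right)} \right)}\right) = \left(27581 + 30991\right) \left(-14236 + 2 \left(-2 - 36\right)\right) = 58572 \left(-14236 + 2 \left(-2 - 36\right)\right) = 58572 \left(-14236 + 2 \left(-38\right)\right) = 58572 \left(-14236 - 76\right) = 58572 \left(-14312\right) = -838282464$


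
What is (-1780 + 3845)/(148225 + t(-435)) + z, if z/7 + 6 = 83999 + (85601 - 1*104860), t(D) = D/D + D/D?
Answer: 67167288391/148227 ≈ 4.5314e+5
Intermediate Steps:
t(D) = 2 (t(D) = 1 + 1 = 2)
z = 453138 (z = -42 + 7*(83999 + (85601 - 1*104860)) = -42 + 7*(83999 + (85601 - 104860)) = -42 + 7*(83999 - 19259) = -42 + 7*64740 = -42 + 453180 = 453138)
(-1780 + 3845)/(148225 + t(-435)) + z = (-1780 + 3845)/(148225 + 2) + 453138 = 2065/148227 + 453138 = 67167288391/148227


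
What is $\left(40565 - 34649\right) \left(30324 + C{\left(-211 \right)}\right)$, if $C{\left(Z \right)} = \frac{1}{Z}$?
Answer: $\frac{37852715508}{211} \approx 1.794 \cdot 10^{8}$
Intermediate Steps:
$\left(40565 - 34649\right) \left(30324 + C{\left(-211 \right)}\right) = \left(40565 - 34649\right) \left(30324 + \frac{1}{-211}\right) = 5916 \left(30324 - \frac{1}{211}\right) = 5916 \cdot \frac{6398363}{211} = \frac{37852715508}{211}$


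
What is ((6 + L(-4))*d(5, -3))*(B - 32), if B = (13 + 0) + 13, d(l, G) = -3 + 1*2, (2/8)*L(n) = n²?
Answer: 420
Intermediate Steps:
L(n) = 4*n²
d(l, G) = -1 (d(l, G) = -3 + 2 = -1)
B = 26 (B = 13 + 13 = 26)
((6 + L(-4))*d(5, -3))*(B - 32) = ((6 + 4*(-4)²)*(-1))*(26 - 32) = ((6 + 4*16)*(-1))*(-6) = ((6 + 64)*(-1))*(-6) = (70*(-1))*(-6) = -70*(-6) = 420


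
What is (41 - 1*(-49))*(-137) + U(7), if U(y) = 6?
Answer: -12324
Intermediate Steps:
(41 - 1*(-49))*(-137) + U(7) = (41 - 1*(-49))*(-137) + 6 = (41 + 49)*(-137) + 6 = 90*(-137) + 6 = -12330 + 6 = -12324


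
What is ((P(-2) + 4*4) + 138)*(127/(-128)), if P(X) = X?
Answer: -2413/16 ≈ -150.81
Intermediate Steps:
((P(-2) + 4*4) + 138)*(127/(-128)) = ((-2 + 4*4) + 138)*(127/(-128)) = ((-2 + 16) + 138)*(127*(-1/128)) = (14 + 138)*(-127/128) = 152*(-127/128) = -2413/16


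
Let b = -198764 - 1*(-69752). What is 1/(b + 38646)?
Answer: -1/90366 ≈ -1.1066e-5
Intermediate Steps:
b = -129012 (b = -198764 + 69752 = -129012)
1/(b + 38646) = 1/(-129012 + 38646) = 1/(-90366) = -1/90366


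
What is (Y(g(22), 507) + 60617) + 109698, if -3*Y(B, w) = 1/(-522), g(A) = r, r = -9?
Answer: 266713291/1566 ≈ 1.7032e+5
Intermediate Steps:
g(A) = -9
Y(B, w) = 1/1566 (Y(B, w) = -1/3/(-522) = -1/3*(-1/522) = 1/1566)
(Y(g(22), 507) + 60617) + 109698 = (1/1566 + 60617) + 109698 = 94926223/1566 + 109698 = 266713291/1566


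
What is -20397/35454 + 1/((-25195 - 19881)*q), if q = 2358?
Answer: -361330168505/628062930072 ≈ -0.57531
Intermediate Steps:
-20397/35454 + 1/((-25195 - 19881)*q) = -20397/35454 + 1/(-25195 - 19881*2358) = -20397*1/35454 + (1/2358)/(-45076) = -6799/11818 - 1/45076*1/2358 = -6799/11818 - 1/106289208 = -361330168505/628062930072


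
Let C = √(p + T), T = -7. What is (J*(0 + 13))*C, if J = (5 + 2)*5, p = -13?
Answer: 910*I*√5 ≈ 2034.8*I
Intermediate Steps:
C = 2*I*√5 (C = √(-13 - 7) = √(-20) = 2*I*√5 ≈ 4.4721*I)
J = 35 (J = 7*5 = 35)
(J*(0 + 13))*C = (35*(0 + 13))*(2*I*√5) = (35*13)*(2*I*√5) = 455*(2*I*√5) = 910*I*√5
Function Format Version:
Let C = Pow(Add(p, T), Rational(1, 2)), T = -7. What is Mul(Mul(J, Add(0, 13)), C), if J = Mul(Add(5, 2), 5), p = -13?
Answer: Mul(910, I, Pow(5, Rational(1, 2))) ≈ Mul(2034.8, I)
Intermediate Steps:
C = Mul(2, I, Pow(5, Rational(1, 2))) (C = Pow(Add(-13, -7), Rational(1, 2)) = Pow(-20, Rational(1, 2)) = Mul(2, I, Pow(5, Rational(1, 2))) ≈ Mul(4.4721, I))
J = 35 (J = Mul(7, 5) = 35)
Mul(Mul(J, Add(0, 13)), C) = Mul(Mul(35, Add(0, 13)), Mul(2, I, Pow(5, Rational(1, 2)))) = Mul(Mul(35, 13), Mul(2, I, Pow(5, Rational(1, 2)))) = Mul(455, Mul(2, I, Pow(5, Rational(1, 2)))) = Mul(910, I, Pow(5, Rational(1, 2)))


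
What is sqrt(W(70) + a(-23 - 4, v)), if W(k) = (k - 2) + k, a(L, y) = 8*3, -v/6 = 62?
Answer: 9*sqrt(2) ≈ 12.728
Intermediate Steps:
v = -372 (v = -6*62 = -372)
a(L, y) = 24
W(k) = -2 + 2*k (W(k) = (-2 + k) + k = -2 + 2*k)
sqrt(W(70) + a(-23 - 4, v)) = sqrt((-2 + 2*70) + 24) = sqrt((-2 + 140) + 24) = sqrt(138 + 24) = sqrt(162) = 9*sqrt(2)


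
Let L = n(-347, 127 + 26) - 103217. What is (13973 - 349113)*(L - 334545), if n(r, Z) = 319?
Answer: 146604647020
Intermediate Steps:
L = -102898 (L = 319 - 103217 = -102898)
(13973 - 349113)*(L - 334545) = (13973 - 349113)*(-102898 - 334545) = -335140*(-437443) = 146604647020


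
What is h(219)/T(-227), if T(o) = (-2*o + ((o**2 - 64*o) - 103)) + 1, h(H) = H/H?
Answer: 1/66409 ≈ 1.5058e-5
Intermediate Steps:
h(H) = 1
T(o) = -102 + o**2 - 66*o (T(o) = (-2*o + (-103 + o**2 - 64*o)) + 1 = (-103 + o**2 - 66*o) + 1 = -102 + o**2 - 66*o)
h(219)/T(-227) = 1/(-102 + (-227)**2 - 66*(-227)) = 1/(-102 + 51529 + 14982) = 1/66409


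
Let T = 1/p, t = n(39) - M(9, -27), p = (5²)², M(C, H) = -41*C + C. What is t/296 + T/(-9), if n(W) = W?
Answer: 2244079/1665000 ≈ 1.3478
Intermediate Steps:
M(C, H) = -40*C
p = 625 (p = 25² = 625)
t = 399 (t = 39 - (-40)*9 = 39 - 1*(-360) = 39 + 360 = 399)
T = 1/625 ≈ 0.0016000
t/296 + T/(-9) = 399/296 + (1/625)/(-9) = 399*(1/296) + (1/625)*(-⅑) = 399/296 - 1/5625 = 2244079/1665000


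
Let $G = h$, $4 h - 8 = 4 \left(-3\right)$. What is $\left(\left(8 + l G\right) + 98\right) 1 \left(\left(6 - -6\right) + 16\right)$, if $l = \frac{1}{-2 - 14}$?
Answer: $\frac{11879}{4} \approx 2969.8$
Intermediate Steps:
$h = -1$ ($h = 2 + \frac{4 \left(-3\right)}{4} = 2 + \frac{1}{4} \left(-12\right) = 2 - 3 = -1$)
$l = - \frac{1}{16}$ ($l = \frac{1}{-16} = - \frac{1}{16} \approx -0.0625$)
$G = -1$
$\left(\left(8 + l G\right) + 98\right) 1 \left(\left(6 - -6\right) + 16\right) = \left(\left(8 - - \frac{1}{16}\right) + 98\right) 1 \left(\left(6 - -6\right) + 16\right) = \left(\left(8 + \frac{1}{16}\right) + 98\right) 1 \left(\left(6 + 6\right) + 16\right) = \left(\frac{129}{16} + 98\right) 1 \left(12 + 16\right) = \frac{1697 \cdot 1 \cdot 28}{16} = \frac{1697}{16} \cdot 28 = \frac{11879}{4}$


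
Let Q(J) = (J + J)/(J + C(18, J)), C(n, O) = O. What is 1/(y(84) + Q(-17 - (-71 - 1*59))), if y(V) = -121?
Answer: -1/120 ≈ -0.0083333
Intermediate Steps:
Q(J) = 1 (Q(J) = (J + J)/(J + J) = (2*J)/((2*J)) = (2*J)*(1/(2*J)) = 1)
1/(y(84) + Q(-17 - (-71 - 1*59))) = 1/(-121 + 1) = 1/(-120) = -1/120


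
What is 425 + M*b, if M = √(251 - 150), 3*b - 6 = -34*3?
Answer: 425 - 32*√101 ≈ 103.40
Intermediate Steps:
b = -32 (b = 2 + (-34*3)/3 = 2 + (⅓)*(-102) = 2 - 34 = -32)
M = √101 ≈ 10.050
425 + M*b = 425 + √101*(-32) = 425 - 32*√101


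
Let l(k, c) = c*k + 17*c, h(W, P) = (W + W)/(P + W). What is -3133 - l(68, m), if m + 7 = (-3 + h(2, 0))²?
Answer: -2623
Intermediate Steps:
h(W, P) = 2*W/(P + W) (h(W, P) = (2*W)/(P + W) = 2*W/(P + W))
m = -6 (m = -7 + (-3 + 2*2/(0 + 2))² = -7 + (-3 + 2*2/2)² = -7 + (-3 + 2*2*(½))² = -7 + (-3 + 2)² = -7 + (-1)² = -7 + 1 = -6)
l(k, c) = 17*c + c*k
-3133 - l(68, m) = -3133 - (-6)*(17 + 68) = -3133 - (-6)*85 = -3133 - 1*(-510) = -3133 + 510 = -2623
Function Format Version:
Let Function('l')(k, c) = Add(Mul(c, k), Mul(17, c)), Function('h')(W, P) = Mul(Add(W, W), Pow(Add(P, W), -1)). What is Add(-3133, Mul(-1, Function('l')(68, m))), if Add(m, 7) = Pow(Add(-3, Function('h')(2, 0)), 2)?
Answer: -2623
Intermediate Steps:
Function('h')(W, P) = Mul(2, W, Pow(Add(P, W), -1)) (Function('h')(W, P) = Mul(Mul(2, W), Pow(Add(P, W), -1)) = Mul(2, W, Pow(Add(P, W), -1)))
m = -6 (m = Add(-7, Pow(Add(-3, Mul(2, 2, Pow(Add(0, 2), -1))), 2)) = Add(-7, Pow(Add(-3, Mul(2, 2, Pow(2, -1))), 2)) = Add(-7, Pow(Add(-3, Mul(2, 2, Rational(1, 2))), 2)) = Add(-7, Pow(Add(-3, 2), 2)) = Add(-7, Pow(-1, 2)) = Add(-7, 1) = -6)
Function('l')(k, c) = Add(Mul(17, c), Mul(c, k))
Add(-3133, Mul(-1, Function('l')(68, m))) = Add(-3133, Mul(-1, Mul(-6, Add(17, 68)))) = Add(-3133, Mul(-1, Mul(-6, 85))) = Add(-3133, Mul(-1, -510)) = Add(-3133, 510) = -2623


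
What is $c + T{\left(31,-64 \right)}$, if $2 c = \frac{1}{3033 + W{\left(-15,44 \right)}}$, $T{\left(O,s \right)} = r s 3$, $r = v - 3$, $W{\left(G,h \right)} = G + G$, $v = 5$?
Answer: $- \frac{2306303}{6006} \approx -384.0$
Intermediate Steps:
$W{\left(G,h \right)} = 2 G$
$r = 2$ ($r = 5 - 3 = 2$)
$T{\left(O,s \right)} = 6 s$ ($T{\left(O,s \right)} = 2 s 3 = 6 s$)
$c = \frac{1}{6006}$ ($c = \frac{1}{2 \left(3033 + 2 \left(-15\right)\right)} = \frac{1}{2 \left(3033 - 30\right)} = \frac{1}{2 \cdot 3003} = \frac{1}{2} \cdot \frac{1}{3003} = \frac{1}{6006} \approx 0.0001665$)
$c + T{\left(31,-64 \right)} = \frac{1}{6006} + 6 \left(-64\right) = \frac{1}{6006} - 384 = - \frac{2306303}{6006}$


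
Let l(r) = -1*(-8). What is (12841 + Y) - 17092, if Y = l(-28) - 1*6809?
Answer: -11052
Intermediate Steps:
l(r) = 8
Y = -6801 (Y = 8 - 1*6809 = 8 - 6809 = -6801)
(12841 + Y) - 17092 = (12841 - 6801) - 17092 = 6040 - 17092 = -11052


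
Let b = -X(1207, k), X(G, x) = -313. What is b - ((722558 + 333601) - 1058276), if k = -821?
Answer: 2430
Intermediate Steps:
b = 313 (b = -1*(-313) = 313)
b - ((722558 + 333601) - 1058276) = 313 - ((722558 + 333601) - 1058276) = 313 - (1056159 - 1058276) = 313 - 1*(-2117) = 313 + 2117 = 2430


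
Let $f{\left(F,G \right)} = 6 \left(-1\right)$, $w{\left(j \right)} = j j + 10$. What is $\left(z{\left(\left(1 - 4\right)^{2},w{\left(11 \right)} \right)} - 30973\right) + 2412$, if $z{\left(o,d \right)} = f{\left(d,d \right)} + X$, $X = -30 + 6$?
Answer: $-28591$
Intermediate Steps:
$w{\left(j \right)} = 10 + j^{2}$ ($w{\left(j \right)} = j^{2} + 10 = 10 + j^{2}$)
$f{\left(F,G \right)} = -6$
$X = -24$
$z{\left(o,d \right)} = -30$ ($z{\left(o,d \right)} = -6 - 24 = -30$)
$\left(z{\left(\left(1 - 4\right)^{2},w{\left(11 \right)} \right)} - 30973\right) + 2412 = \left(-30 - 30973\right) + 2412 = -31003 + 2412 = -28591$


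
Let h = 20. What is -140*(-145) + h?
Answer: 20320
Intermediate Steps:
-140*(-145) + h = -140*(-145) + 20 = 20300 + 20 = 20320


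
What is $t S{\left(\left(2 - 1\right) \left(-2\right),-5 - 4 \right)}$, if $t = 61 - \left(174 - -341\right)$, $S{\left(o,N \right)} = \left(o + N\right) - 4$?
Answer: $6810$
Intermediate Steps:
$S{\left(o,N \right)} = -4 + N + o$ ($S{\left(o,N \right)} = \left(N + o\right) - 4 = -4 + N + o$)
$t = -454$ ($t = 61 - \left(174 + 341\right) = 61 - 515 = -454$)
$t S{\left(\left(2 - 1\right) \left(-2\right),-5 - 4 \right)} = - 454 \left(-4 - 9 + \left(2 - 1\right) \left(-2\right)\right) = - 454 \left(-4 - 9 + 1 \left(-2\right)\right) = - 454 \left(-4 - 9 - 2\right) = \left(-454\right) \left(-15\right) = 6810$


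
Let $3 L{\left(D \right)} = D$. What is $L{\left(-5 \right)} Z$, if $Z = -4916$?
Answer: $\frac{24580}{3} \approx 8193.3$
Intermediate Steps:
$L{\left(D \right)} = \frac{D}{3}$
$L{\left(-5 \right)} Z = \frac{1}{3} \left(-5\right) \left(-4916\right) = \left(- \frac{5}{3}\right) \left(-4916\right) = \frac{24580}{3}$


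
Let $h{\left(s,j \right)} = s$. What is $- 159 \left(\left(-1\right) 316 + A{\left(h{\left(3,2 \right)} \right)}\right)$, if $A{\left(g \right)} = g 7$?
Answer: $46905$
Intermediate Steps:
$A{\left(g \right)} = 7 g$
$- 159 \left(\left(-1\right) 316 + A{\left(h{\left(3,2 \right)} \right)}\right) = - 159 \left(\left(-1\right) 316 + 7 \cdot 3\right) = - 159 \left(-316 + 21\right) = \left(-159\right) \left(-295\right) = 46905$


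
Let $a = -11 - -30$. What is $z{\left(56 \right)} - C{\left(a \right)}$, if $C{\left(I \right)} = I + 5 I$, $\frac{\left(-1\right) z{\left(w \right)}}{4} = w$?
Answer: $-338$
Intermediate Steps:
$z{\left(w \right)} = - 4 w$
$a = 19$ ($a = -11 + 30 = 19$)
$C{\left(I \right)} = 6 I$
$z{\left(56 \right)} - C{\left(a \right)} = \left(-4\right) 56 - 6 \cdot 19 = -224 - 114 = -338$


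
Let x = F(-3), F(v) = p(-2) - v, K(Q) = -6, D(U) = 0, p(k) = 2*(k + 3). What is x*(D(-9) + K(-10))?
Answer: -30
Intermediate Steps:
p(k) = 6 + 2*k (p(k) = 2*(3 + k) = 6 + 2*k)
F(v) = 2 - v (F(v) = (6 + 2*(-2)) - v = (6 - 4) - v = 2 - v)
x = 5 (x = 2 - 1*(-3) = 2 + 3 = 5)
x*(D(-9) + K(-10)) = 5*(0 - 6) = 5*(-6) = -30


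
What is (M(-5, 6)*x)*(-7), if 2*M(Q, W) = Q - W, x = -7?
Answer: -539/2 ≈ -269.50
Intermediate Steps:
M(Q, W) = Q/2 - W/2 (M(Q, W) = (Q - W)/2 = Q/2 - W/2)
(M(-5, 6)*x)*(-7) = (((½)*(-5) - ½*6)*(-7))*(-7) = ((-5/2 - 3)*(-7))*(-7) = -11/2*(-7)*(-7) = (77/2)*(-7) = -539/2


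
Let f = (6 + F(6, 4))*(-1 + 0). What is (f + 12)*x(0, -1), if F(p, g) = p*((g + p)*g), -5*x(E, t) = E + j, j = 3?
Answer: 702/5 ≈ 140.40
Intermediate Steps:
x(E, t) = -⅗ - E/5 (x(E, t) = -(E + 3)/5 = -(3 + E)/5 = -⅗ - E/5)
F(p, g) = g*p*(g + p) (F(p, g) = p*(g*(g + p)) = g*p*(g + p))
f = -246 (f = (6 + 4*6*(4 + 6))*(-1 + 0) = (6 + 4*6*10)*(-1) = (6 + 240)*(-1) = 246*(-1) = -246)
(f + 12)*x(0, -1) = (-246 + 12)*(-⅗ - ⅕*0) = -234*(-⅗ + 0) = -234*(-⅗) = 702/5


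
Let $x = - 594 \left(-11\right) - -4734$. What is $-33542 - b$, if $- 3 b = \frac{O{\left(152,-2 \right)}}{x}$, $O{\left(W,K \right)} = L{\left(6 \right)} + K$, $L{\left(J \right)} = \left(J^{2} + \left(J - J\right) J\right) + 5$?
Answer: $- \frac{377951243}{11268} \approx -33542.0$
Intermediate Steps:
$L{\left(J \right)} = 5 + J^{2}$ ($L{\left(J \right)} = \left(J^{2} + 0 J\right) + 5 = \left(J^{2} + 0\right) + 5 = J^{2} + 5 = 5 + J^{2}$)
$O{\left(W,K \right)} = 41 + K$ ($O{\left(W,K \right)} = \left(5 + 6^{2}\right) + K = \left(5 + 36\right) + K = 41 + K$)
$x = 11268$ ($x = \left(-1\right) \left(-6534\right) + 4734 = 6534 + 4734 = 11268$)
$b = - \frac{13}{11268}$ ($b = - \frac{\left(41 - 2\right) \frac{1}{11268}}{3} = - \frac{39 \cdot \frac{1}{11268}}{3} = \left(- \frac{1}{3}\right) \frac{13}{3756} = - \frac{13}{11268} \approx -0.0011537$)
$-33542 - b = -33542 - - \frac{13}{11268} = -33542 + \frac{13}{11268} = - \frac{377951243}{11268}$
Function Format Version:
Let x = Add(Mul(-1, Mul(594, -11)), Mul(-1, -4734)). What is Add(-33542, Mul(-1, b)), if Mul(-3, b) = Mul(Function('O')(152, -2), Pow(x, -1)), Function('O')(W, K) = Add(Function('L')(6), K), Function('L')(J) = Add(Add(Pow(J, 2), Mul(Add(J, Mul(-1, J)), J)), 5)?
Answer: Rational(-377951243, 11268) ≈ -33542.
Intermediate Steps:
Function('L')(J) = Add(5, Pow(J, 2)) (Function('L')(J) = Add(Add(Pow(J, 2), Mul(0, J)), 5) = Add(Add(Pow(J, 2), 0), 5) = Add(Pow(J, 2), 5) = Add(5, Pow(J, 2)))
Function('O')(W, K) = Add(41, K) (Function('O')(W, K) = Add(Add(5, Pow(6, 2)), K) = Add(Add(5, 36), K) = Add(41, K))
x = 11268 (x = Add(Mul(-1, -6534), 4734) = Add(6534, 4734) = 11268)
b = Rational(-13, 11268) (b = Mul(Rational(-1, 3), Mul(Add(41, -2), Pow(11268, -1))) = Mul(Rational(-1, 3), Mul(39, Rational(1, 11268))) = Mul(Rational(-1, 3), Rational(13, 3756)) = Rational(-13, 11268) ≈ -0.0011537)
Add(-33542, Mul(-1, b)) = Add(-33542, Mul(-1, Rational(-13, 11268))) = Add(-33542, Rational(13, 11268)) = Rational(-377951243, 11268)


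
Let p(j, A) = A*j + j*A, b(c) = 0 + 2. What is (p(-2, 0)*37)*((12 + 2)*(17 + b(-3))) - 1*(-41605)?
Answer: 41605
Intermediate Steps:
b(c) = 2
p(j, A) = 2*A*j (p(j, A) = A*j + A*j = 2*A*j)
(p(-2, 0)*37)*((12 + 2)*(17 + b(-3))) - 1*(-41605) = ((2*0*(-2))*37)*((12 + 2)*(17 + 2)) - 1*(-41605) = (0*37)*(14*19) + 41605 = 0*266 + 41605 = 0 + 41605 = 41605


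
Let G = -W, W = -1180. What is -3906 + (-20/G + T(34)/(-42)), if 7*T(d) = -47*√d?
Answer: -230455/59 + 47*√34/294 ≈ -3905.1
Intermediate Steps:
G = 1180 (G = -1*(-1180) = 1180)
T(d) = -47*√d/7 (T(d) = (-47*√d)/7 = -47*√d/7)
-3906 + (-20/G + T(34)/(-42)) = -3906 + (-20/1180 - 47*√34/7/(-42)) = -3906 + (-20*1/1180 - 47*√34/7*(-1/42)) = -3906 + (-1/59 + 47*√34/294) = -230455/59 + 47*√34/294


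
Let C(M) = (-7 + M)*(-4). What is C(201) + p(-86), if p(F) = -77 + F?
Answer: -939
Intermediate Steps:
C(M) = 28 - 4*M
C(201) + p(-86) = (28 - 4*201) + (-77 - 86) = (28 - 804) - 163 = -776 - 163 = -939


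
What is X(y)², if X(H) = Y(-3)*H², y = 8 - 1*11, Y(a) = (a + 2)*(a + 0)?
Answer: 729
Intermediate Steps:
Y(a) = a*(2 + a) (Y(a) = (2 + a)*a = a*(2 + a))
y = -3 (y = 8 - 11 = -3)
X(H) = 3*H² (X(H) = (-3*(2 - 3))*H² = (-3*(-1))*H² = 3*H²)
X(y)² = (3*(-3)²)² = (3*9)² = 27² = 729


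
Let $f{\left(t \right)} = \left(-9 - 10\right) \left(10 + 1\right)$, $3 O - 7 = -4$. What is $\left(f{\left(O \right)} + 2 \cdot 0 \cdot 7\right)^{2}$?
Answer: $43681$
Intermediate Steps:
$O = 1$ ($O = \frac{7}{3} + \frac{1}{3} \left(-4\right) = \frac{7}{3} - \frac{4}{3} = 1$)
$f{\left(t \right)} = -209$ ($f{\left(t \right)} = \left(-19\right) 11 = -209$)
$\left(f{\left(O \right)} + 2 \cdot 0 \cdot 7\right)^{2} = \left(-209 + 2 \cdot 0 \cdot 7\right)^{2} = \left(-209 + 0 \cdot 7\right)^{2} = \left(-209 + 0\right)^{2} = \left(-209\right)^{2} = 43681$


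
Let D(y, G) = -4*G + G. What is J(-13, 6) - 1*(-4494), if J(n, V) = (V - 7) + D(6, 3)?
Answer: 4484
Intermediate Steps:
D(y, G) = -3*G
J(n, V) = -16 + V (J(n, V) = (V - 7) - 3*3 = (-7 + V) - 9 = -16 + V)
J(-13, 6) - 1*(-4494) = (-16 + 6) - 1*(-4494) = -10 + 4494 = 4484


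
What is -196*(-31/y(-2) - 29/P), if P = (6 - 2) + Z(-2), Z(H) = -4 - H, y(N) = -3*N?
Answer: 11564/3 ≈ 3854.7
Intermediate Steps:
P = 2 (P = (6 - 2) + (-4 - 1*(-2)) = 4 + (-4 + 2) = 4 - 2 = 2)
-196*(-31/y(-2) - 29/P) = -196*(-31/((-3*(-2))) - 29/2) = -196*(-31/6 - 29*1/2) = -196*(-31*1/6 - 29/2) = -196*(-31/6 - 29/2) = -196*(-59/3) = 11564/3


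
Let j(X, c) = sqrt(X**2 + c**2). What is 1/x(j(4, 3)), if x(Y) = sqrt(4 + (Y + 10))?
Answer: sqrt(19)/19 ≈ 0.22942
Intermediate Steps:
x(Y) = sqrt(14 + Y) (x(Y) = sqrt(4 + (10 + Y)) = sqrt(14 + Y))
1/x(j(4, 3)) = 1/(sqrt(14 + sqrt(4**2 + 3**2))) = 1/(sqrt(14 + sqrt(16 + 9))) = 1/(sqrt(14 + sqrt(25))) = 1/(sqrt(14 + 5)) = 1/(sqrt(19)) = sqrt(19)/19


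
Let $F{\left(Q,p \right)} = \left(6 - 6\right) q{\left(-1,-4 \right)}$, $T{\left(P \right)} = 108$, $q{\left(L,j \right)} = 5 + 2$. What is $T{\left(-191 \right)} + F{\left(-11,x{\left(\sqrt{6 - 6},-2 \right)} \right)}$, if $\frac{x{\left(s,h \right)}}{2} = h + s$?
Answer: $108$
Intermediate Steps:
$q{\left(L,j \right)} = 7$
$x{\left(s,h \right)} = 2 h + 2 s$ ($x{\left(s,h \right)} = 2 \left(h + s\right) = 2 h + 2 s$)
$F{\left(Q,p \right)} = 0$ ($F{\left(Q,p \right)} = \left(6 - 6\right) 7 = 0 \cdot 7 = 0$)
$T{\left(-191 \right)} + F{\left(-11,x{\left(\sqrt{6 - 6},-2 \right)} \right)} = 108 + 0 = 108$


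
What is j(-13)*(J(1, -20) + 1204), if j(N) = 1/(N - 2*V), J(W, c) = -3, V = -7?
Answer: 1201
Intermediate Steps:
j(N) = 1/(14 + N) (j(N) = 1/(N - 2*(-7)) = 1/(N + 14) = 1/(14 + N))
j(-13)*(J(1, -20) + 1204) = (-3 + 1204)/(14 - 13) = 1201/1 = 1*1201 = 1201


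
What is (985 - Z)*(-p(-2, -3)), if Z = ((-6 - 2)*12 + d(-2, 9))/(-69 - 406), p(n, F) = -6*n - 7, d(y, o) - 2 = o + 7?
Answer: -467797/95 ≈ -4924.2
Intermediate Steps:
d(y, o) = 9 + o (d(y, o) = 2 + (o + 7) = 2 + (7 + o) = 9 + o)
p(n, F) = -7 - 6*n
Z = 78/475 (Z = ((-6 - 2)*12 + (9 + 9))/(-69 - 406) = (-8*12 + 18)/(-475) = (-96 + 18)*(-1/475) = -78*(-1/475) = 78/475 ≈ 0.16421)
(985 - Z)*(-p(-2, -3)) = (985 - 1*78/475)*(-(-7 - 6*(-2))) = (985 - 78/475)*(-(-7 + 12)) = 467797*(-1*5)/475 = (467797/475)*(-5) = -467797/95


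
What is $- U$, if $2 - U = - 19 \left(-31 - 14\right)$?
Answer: $853$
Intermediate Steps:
$U = -853$ ($U = 2 - - 19 \left(-31 - 14\right) = 2 - \left(-19\right) \left(-45\right) = 2 - 855 = -853$)
$- U = \left(-1\right) \left(-853\right) = 853$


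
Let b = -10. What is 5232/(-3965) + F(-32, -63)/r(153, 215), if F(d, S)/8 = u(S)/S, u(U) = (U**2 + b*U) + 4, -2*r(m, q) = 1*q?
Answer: 44229376/10741185 ≈ 4.1177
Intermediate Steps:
r(m, q) = -q/2
u(U) = 4 + U**2 - 10*U (u(U) = (U**2 - 10*U) + 4 = 4 + U**2 - 10*U)
F(d, S) = 8*(4 + S**2 - 10*S)/S (F(d, S) = 8*((4 + S**2 - 10*S)/S) = 8*(4 + S**2 - 10*S)/S)
5232/(-3965) + F(-32, -63)/r(153, 215) = 5232/(-3965) + (-80 + 8*(-63) + 32/(-63))/((-1/2*215)) = 5232*(-1/3965) + (-80 - 504 + 32*(-1/63))/(-215/2) = -5232/3965 + (-80 - 504 - 32/63)*(-2/215) = -5232/3965 - 36824/63*(-2/215) = -5232/3965 + 73648/13545 = 44229376/10741185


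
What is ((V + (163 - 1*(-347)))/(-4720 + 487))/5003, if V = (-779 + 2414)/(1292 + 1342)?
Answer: -448325/18594019722 ≈ -2.4111e-5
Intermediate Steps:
V = 545/878 (V = 1635/2634 = 1635*(1/2634) = 545/878 ≈ 0.62073)
((V + (163 - 1*(-347)))/(-4720 + 487))/5003 = ((545/878 + (163 - 1*(-347)))/(-4720 + 487))/5003 = ((545/878 + (163 + 347))/(-4233))*(1/5003) = ((545/878 + 510)*(-1/4233))*(1/5003) = ((448325/878)*(-1/4233))*(1/5003) = -448325/3716574*1/5003 = -448325/18594019722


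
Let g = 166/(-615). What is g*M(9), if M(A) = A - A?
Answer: 0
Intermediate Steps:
M(A) = 0
g = -166/615 (g = 166*(-1/615) = -166/615 ≈ -0.26992)
g*M(9) = -166/615*0 = 0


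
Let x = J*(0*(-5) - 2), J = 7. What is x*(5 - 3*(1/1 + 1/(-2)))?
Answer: -49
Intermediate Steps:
x = -14 (x = 7*(0*(-5) - 2) = 7*(0 - 2) = 7*(-2) = -14)
x*(5 - 3*(1/1 + 1/(-2))) = -14*(5 - 3*(1/1 + 1/(-2))) = -14*(5 - 3*(1*1 + 1*(-1/2))) = -14*(5 - 3*(1 - 1/2)) = -14*(5 - 3*1/2) = -14*(5 - 3/2) = -14*7/2 = -49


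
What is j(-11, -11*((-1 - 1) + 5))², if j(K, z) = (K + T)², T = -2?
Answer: 28561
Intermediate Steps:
j(K, z) = (-2 + K)² (j(K, z) = (K - 2)² = (-2 + K)²)
j(-11, -11*((-1 - 1) + 5))² = ((-2 - 11)²)² = ((-13)²)² = 169² = 28561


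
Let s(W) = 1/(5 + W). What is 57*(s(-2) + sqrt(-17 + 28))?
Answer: 19 + 57*sqrt(11) ≈ 208.05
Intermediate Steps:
57*(s(-2) + sqrt(-17 + 28)) = 57*(1/(5 - 2) + sqrt(-17 + 28)) = 57*(1/3 + sqrt(11)) = 19 + 57*sqrt(11)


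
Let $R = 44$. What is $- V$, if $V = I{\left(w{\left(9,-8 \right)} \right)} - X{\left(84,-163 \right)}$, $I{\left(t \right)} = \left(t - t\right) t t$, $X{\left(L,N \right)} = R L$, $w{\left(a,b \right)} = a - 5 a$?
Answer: $3696$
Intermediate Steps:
$w{\left(a,b \right)} = - 4 a$
$X{\left(L,N \right)} = 44 L$
$I{\left(t \right)} = 0$ ($I{\left(t \right)} = 0 t^{2} = 0$)
$V = -3696$ ($V = 0 - 44 \cdot 84 = 0 - 3696 = -3696$)
$- V = \left(-1\right) \left(-3696\right) = 3696$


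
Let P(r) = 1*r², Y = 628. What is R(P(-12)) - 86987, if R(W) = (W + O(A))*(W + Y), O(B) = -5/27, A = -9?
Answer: 649027/27 ≈ 24038.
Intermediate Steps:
O(B) = -5/27 (O(B) = -5*1/27 = -5/27)
P(r) = r²
R(W) = (628 + W)*(-5/27 + W) (R(W) = (W - 5/27)*(W + 628) = (-5/27 + W)*(628 + W) = (628 + W)*(-5/27 + W))
R(P(-12)) - 86987 = (-3140/27 + ((-12)²)² + (16951/27)*(-12)²) - 86987 = (-3140/27 + 144² + (16951/27)*144) - 86987 = (-3140/27 + 20736 + 271216/3) - 86987 = 2997676/27 - 86987 = 649027/27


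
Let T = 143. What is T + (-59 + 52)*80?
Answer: -417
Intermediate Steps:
T + (-59 + 52)*80 = 143 + (-59 + 52)*80 = 143 - 7*80 = 143 - 560 = -417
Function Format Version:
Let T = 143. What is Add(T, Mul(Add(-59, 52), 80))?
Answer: -417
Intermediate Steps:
Add(T, Mul(Add(-59, 52), 80)) = Add(143, Mul(Add(-59, 52), 80)) = Add(143, Mul(-7, 80)) = Add(143, -560) = -417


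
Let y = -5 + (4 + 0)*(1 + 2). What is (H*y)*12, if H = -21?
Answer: -1764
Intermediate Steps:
y = 7 (y = -5 + 4*3 = -5 + 12 = 7)
(H*y)*12 = -21*7*12 = -147*12 = -1764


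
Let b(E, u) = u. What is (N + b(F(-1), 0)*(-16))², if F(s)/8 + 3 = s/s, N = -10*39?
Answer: 152100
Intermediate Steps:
N = -390
F(s) = -16 (F(s) = -24 + 8*(s/s) = -24 + 8*1 = -24 + 8 = -16)
(N + b(F(-1), 0)*(-16))² = (-390 + 0*(-16))² = (-390 + 0)² = (-390)² = 152100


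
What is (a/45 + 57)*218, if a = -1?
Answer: 558952/45 ≈ 12421.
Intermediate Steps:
(a/45 + 57)*218 = (-1/45 + 57)*218 = (2564/45)*218 = 558952/45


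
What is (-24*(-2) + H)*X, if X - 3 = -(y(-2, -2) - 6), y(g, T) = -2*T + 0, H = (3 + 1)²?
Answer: 320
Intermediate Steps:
H = 16 (H = 4² = 16)
y(g, T) = -2*T
X = 5 (X = 3 - (-2*(-2) - 6) = 3 - (4 - 6) = 3 - 1*(-2) = 3 + 2 = 5)
(-24*(-2) + H)*X = (-24*(-2) + 16)*5 = (48 + 16)*5 = 64*5 = 320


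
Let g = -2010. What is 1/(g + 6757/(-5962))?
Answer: -5962/11990377 ≈ -0.00049723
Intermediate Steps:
1/(g + 6757/(-5962)) = 1/(-2010 + 6757/(-5962)) = 1/(-2010 + 6757*(-1/5962)) = 1/(-2010 - 6757/5962) = 1/(-11990377/5962) = -5962/11990377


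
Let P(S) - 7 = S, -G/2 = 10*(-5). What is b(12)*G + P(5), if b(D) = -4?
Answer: -388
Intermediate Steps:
G = 100 (G = -20*(-5) = -2*(-50) = 100)
P(S) = 7 + S
b(12)*G + P(5) = -4*100 + (7 + 5) = -400 + 12 = -388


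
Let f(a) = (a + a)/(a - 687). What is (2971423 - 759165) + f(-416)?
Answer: 2440121406/1103 ≈ 2.2123e+6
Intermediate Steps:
f(a) = 2*a/(-687 + a) (f(a) = (2*a)/(-687 + a) = 2*a/(-687 + a))
(2971423 - 759165) + f(-416) = (2971423 - 759165) + 2*(-416)/(-687 - 416) = 2212258 + 2*(-416)/(-1103) = 2212258 + 2*(-416)*(-1/1103) = 2212258 + 832/1103 = 2440121406/1103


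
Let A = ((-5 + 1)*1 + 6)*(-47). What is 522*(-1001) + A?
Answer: -522616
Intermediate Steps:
A = -94 (A = (-4*1 + 6)*(-47) = (-4 + 6)*(-47) = 2*(-47) = -94)
522*(-1001) + A = 522*(-1001) - 94 = -522522 - 94 = -522616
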